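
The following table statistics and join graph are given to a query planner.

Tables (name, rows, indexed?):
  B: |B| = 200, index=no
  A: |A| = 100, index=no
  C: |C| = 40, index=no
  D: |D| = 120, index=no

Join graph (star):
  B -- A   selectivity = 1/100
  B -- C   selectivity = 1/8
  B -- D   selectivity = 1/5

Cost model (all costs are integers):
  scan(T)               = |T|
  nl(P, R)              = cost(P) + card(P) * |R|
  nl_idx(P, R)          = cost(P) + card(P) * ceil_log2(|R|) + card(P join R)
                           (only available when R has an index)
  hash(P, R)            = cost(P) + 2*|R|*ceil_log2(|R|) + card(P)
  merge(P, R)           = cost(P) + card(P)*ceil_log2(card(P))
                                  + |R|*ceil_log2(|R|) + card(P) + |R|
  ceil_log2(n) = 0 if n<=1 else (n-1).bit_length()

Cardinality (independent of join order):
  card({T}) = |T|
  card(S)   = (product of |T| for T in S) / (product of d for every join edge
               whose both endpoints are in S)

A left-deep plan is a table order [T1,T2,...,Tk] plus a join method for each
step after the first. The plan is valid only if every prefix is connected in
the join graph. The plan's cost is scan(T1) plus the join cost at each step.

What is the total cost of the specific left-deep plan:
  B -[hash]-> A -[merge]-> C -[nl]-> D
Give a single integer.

step 1: scan B: cost=200, card=200
step 2: join A via hash
    card(P join A) = 200*100/(100) = 200
    cost = 200 + 2*100*7 + 200 = 1800
step 3: join C via merge
    card(P join C) = 200*40/(8) = 1000
    cost = 1800 + 200*8 + 40*6 + 200 + 40 = 3880
step 4: join D via nl
    card(P join D) = 1000*120/(5) = 24000
    cost = 3880 + 1000*120 = 123880

123880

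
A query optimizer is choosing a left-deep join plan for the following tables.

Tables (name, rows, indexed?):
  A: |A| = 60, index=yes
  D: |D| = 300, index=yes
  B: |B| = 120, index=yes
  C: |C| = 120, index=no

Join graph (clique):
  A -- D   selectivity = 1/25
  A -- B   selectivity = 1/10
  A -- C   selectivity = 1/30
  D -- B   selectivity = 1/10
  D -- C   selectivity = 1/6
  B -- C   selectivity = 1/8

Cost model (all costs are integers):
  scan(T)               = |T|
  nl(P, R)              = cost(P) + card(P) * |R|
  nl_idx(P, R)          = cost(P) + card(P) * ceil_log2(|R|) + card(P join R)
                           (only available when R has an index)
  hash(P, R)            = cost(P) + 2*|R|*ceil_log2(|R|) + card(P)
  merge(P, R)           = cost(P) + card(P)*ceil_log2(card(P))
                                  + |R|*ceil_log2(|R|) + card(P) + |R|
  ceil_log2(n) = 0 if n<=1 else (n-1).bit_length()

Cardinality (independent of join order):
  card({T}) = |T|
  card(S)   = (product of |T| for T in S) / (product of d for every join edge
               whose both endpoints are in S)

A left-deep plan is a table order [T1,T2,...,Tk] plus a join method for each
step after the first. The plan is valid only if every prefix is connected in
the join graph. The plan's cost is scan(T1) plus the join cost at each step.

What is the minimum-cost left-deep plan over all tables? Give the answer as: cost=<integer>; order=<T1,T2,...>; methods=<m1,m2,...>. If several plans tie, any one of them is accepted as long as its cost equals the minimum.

cost=5760; order=C,A,D,B; methods=hash,nl_idx,hash

Selinger DP (subsets sized 1..n):
  {A}: scan cost=60, card=60
  {D}: scan cost=300, card=300
  {B}: scan cost=120, card=120
  {C}: scan cost=120, card=120
  {AD}: card=720; try (D,nl_idx)→1320, (A,hash)→1320, (A,nl_idx)→2820, (D,merge)→3480, (A,merge)→3720, (D,hash)→5520 …(+2); best=1320 via (D,nl_idx)
  {AB}: card=720; try (A,hash)→960, (B,nl_idx)→1200, (B,merge)→1440, (A,merge)→1500, (A,nl_idx)→1560, (B,hash)→1800 …(+2); best=960 via (A,hash)
  {AC}: card=240; try (A,hash)→960, (A,nl_idx)→1080, (C,merge)→1440, (A,merge)→1500, (C,hash)→1800, (C,nl)→7260 …(+1); best=960 via (A,hash)
  {BD}: card=3600; try (B,hash)→2280, (D,merge)→4080, (B,merge)→4260, (D,nl_idx)→4800, (D,hash)→5640, (B,nl_idx)→6000 …(+2); best=2280 via (B,hash)
  {CD}: card=6000; try (C,hash)→2280, (D,merge)→4080, (C,merge)→4260, (D,hash)→5640, (D,nl_idx)→7200, (D,nl)→36120 …(+1); best=2280 via (C,hash)
  {BC}: card=1800; try (C,hash)→1920, (B,hash)→1920, (C,merge)→2040, (B,merge)→2040, (B,nl_idx)→2760, (C,nl)→14520 …(+1); best=1920 via (C,hash)
  {ABD}: card=864; try (B,hash)→3720, (A,hash)→6600, (D,hash)→7080, (B,nl_idx)→7224, (D,nl_idx)→8304, (B,merge)→10200 …(+6); best=3720 via (B,hash)
  {ACD}: card=480; try (D,nl_idx)→3600, (C,hash)→3720, (D,merge)→6120, (D,hash)→6600, (A,hash)→9000, (C,merge)→10200 …(+5); best=3600 via (D,nl_idx)
  {ABC}: card=360; try (B,hash)→2880, (B,nl_idx)→3000, (C,hash)→3360, (B,merge)→4080, (A,hash)→4440, (C,merge)→9840 …(+5); best=2880 via (B,hash)
  {BCD}: card=9000; try (C,hash)→7560, (D,hash)→9120, (B,hash)→9960, (D,merge)→26520, (D,nl_idx)→27120, (C,merge)→50040 …(+5); best=7560 via (C,hash)
  {ABCD}: card=72; try (B,hash)→5760, (D,nl_idx)→6192, (C,hash)→6264, (B,nl_idx)→7032, (D,hash)→8640, (B,merge)→9360 …(+9); best=5760 via (B,hash)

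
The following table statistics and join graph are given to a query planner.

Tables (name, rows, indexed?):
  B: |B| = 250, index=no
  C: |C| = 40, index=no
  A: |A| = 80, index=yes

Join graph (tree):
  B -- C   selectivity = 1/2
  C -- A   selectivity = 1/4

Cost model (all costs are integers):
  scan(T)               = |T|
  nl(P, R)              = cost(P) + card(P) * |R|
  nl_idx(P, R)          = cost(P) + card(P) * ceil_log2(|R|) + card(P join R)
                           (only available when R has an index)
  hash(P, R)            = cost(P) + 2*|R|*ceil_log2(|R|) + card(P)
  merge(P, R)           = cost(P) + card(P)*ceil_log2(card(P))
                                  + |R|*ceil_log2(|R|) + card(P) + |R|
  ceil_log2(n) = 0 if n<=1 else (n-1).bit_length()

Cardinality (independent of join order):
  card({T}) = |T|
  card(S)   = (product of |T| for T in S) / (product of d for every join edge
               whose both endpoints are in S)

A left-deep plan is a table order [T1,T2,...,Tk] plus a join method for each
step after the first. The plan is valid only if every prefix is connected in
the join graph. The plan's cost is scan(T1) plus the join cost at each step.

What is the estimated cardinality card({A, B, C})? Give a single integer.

Tables in S: A(80), B(250), C(40)
Edges inside S: B-C(d=2), C-A(d=4)
numerator = 80 * 250 * 40 = 800000
denominator = 2 * 4 = 8
card(S) = 800000 / 8 = 100000

100000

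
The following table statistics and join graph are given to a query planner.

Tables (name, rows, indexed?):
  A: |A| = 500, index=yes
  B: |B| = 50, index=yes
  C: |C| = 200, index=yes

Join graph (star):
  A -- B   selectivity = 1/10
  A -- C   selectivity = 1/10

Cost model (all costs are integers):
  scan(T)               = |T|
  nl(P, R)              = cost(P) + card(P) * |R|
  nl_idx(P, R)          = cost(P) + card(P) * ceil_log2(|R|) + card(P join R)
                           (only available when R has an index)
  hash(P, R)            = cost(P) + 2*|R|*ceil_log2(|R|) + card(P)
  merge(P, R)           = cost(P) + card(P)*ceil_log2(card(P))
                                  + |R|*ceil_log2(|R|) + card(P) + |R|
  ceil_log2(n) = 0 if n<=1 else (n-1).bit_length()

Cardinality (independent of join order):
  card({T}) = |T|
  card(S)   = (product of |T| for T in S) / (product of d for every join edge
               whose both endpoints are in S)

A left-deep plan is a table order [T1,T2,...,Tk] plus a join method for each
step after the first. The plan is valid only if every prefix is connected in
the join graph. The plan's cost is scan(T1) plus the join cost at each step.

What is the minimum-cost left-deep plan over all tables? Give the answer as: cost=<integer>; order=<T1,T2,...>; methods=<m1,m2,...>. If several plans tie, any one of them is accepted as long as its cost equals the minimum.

cost=7300; order=A,B,C; methods=hash,hash

Selinger DP (subsets sized 1..n):
  {A}: scan cost=500, card=500
  {B}: scan cost=50, card=50
  {C}: scan cost=200, card=200
  {AB}: card=2500; try (B,hash)→1600, (A,nl_idx)→3000, (A,merge)→5400, (B,merge)→5850, (B,nl_idx)→6000, (A,hash)→9100 …(+2); best=1600 via (B,hash)
  {AC}: card=10000; try (C,hash)→4200, (A,merge)→7000, (C,merge)→7300, (A,hash)→9400, (A,nl_idx)→12000, (C,nl_idx)→14500 …(+2); best=4200 via (C,hash)
  {ABC}: card=50000; try (C,hash)→7300, (B,hash)→14800, (C,merge)→35900, (C,nl_idx)→71600, (B,nl_idx)→114200, (B,merge)→154550 …(+2); best=7300 via (C,hash)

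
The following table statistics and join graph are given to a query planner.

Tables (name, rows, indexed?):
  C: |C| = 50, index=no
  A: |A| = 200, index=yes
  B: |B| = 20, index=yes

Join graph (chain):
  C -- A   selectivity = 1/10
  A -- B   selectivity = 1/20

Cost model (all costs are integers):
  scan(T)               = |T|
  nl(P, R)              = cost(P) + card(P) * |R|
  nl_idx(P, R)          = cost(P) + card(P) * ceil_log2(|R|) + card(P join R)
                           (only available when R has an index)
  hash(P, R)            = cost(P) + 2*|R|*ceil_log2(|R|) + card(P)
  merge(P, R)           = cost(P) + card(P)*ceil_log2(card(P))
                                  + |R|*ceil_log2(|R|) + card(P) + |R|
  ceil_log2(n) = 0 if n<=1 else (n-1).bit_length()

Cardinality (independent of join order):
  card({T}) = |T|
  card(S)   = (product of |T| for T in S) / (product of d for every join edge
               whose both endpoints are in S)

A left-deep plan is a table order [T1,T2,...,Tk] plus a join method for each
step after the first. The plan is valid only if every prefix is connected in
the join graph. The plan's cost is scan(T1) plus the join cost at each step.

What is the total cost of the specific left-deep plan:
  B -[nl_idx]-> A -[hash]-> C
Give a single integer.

1180

step 1: scan B: cost=20, card=20
step 2: join A via nl_idx
    card(P join A) = 20*200/(20) = 200
    cost = 20 + 20*8 + 200 = 380
step 3: join C via hash
    card(P join C) = 200*50/(10) = 1000
    cost = 380 + 2*50*6 + 200 = 1180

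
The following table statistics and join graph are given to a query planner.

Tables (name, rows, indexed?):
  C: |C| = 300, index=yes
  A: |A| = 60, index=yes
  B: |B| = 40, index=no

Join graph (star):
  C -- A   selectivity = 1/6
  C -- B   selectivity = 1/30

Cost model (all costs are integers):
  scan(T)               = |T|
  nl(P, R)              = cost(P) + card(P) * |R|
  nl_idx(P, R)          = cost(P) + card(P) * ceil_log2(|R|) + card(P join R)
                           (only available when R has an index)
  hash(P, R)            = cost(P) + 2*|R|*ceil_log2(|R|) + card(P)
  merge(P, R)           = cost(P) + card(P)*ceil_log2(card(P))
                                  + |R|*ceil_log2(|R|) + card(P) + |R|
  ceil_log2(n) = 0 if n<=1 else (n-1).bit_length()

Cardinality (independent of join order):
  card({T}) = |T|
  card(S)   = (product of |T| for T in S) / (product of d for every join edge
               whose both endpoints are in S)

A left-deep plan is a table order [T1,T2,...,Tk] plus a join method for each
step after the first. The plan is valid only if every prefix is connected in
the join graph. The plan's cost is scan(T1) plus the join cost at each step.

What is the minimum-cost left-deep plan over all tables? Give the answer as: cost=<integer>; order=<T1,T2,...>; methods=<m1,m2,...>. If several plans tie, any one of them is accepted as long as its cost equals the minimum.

Selinger DP (subsets sized 1..n):
  {C}: scan cost=300, card=300
  {A}: scan cost=60, card=60
  {B}: scan cost=40, card=40
  {AC}: card=3000; try (A,hash)→1320, (C,merge)→3480, (C,nl_idx)→3600, (A,merge)→3720, (A,nl_idx)→5100, (C,hash)→5520 …(+2); best=1320 via (A,hash)
  {BC}: card=400; try (C,nl_idx)→800, (B,hash)→1080, (C,merge)→3320, (B,merge)→3580, (C,hash)→5480, (C,nl)→12040 …(+1); best=800 via (C,nl_idx)
  {ABC}: card=4000; try (A,hash)→1920, (B,hash)→4800, (A,merge)→5220, (A,nl_idx)→7200, (A,nl)→24800, (B,merge)→40600 …(+1); best=1920 via (A,hash)

cost=1920; order=B,C,A; methods=nl_idx,hash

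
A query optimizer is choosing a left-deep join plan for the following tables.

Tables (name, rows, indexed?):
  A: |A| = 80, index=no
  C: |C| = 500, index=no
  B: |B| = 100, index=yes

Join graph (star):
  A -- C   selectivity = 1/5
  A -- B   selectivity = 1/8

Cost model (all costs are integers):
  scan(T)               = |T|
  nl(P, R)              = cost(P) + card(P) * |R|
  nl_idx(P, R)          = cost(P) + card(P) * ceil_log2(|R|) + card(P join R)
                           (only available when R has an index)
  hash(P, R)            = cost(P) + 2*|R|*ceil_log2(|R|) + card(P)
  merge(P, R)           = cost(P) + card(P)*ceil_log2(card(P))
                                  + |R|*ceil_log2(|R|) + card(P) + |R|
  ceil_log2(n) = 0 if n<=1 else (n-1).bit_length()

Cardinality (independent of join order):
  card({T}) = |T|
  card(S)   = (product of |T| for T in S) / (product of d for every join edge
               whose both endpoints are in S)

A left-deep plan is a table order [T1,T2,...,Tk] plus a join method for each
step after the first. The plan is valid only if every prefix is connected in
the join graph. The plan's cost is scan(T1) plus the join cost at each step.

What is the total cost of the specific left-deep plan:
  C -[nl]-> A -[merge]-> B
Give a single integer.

step 1: scan C: cost=500, card=500
step 2: join A via nl
    card(P join A) = 500*80/(5) = 8000
    cost = 500 + 500*80 = 40500
step 3: join B via merge
    card(P join B) = 8000*100/(8) = 100000
    cost = 40500 + 8000*13 + 100*7 + 8000 + 100 = 153300

153300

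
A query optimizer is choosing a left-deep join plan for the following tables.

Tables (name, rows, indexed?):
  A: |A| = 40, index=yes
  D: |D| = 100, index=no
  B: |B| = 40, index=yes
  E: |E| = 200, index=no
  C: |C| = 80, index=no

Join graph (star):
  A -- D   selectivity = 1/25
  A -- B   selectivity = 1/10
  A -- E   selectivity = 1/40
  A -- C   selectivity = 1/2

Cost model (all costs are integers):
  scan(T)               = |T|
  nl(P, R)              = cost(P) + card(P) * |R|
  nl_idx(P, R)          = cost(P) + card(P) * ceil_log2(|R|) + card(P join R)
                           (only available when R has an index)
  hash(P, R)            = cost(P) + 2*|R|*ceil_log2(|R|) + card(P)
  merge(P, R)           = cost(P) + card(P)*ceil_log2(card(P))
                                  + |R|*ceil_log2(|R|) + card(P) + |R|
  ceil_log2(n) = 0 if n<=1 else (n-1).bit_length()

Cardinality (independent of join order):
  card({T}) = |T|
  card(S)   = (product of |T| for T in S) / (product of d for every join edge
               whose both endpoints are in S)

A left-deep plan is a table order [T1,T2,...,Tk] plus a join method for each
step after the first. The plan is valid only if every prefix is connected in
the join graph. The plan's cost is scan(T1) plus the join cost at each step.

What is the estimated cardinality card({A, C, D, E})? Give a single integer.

32000

Tables in S: A(40), C(80), D(100), E(200)
Edges inside S: A-D(d=25), A-E(d=40), A-C(d=2)
numerator = 40 * 80 * 100 * 200 = 64000000
denominator = 25 * 40 * 2 = 2000
card(S) = 64000000 / 2000 = 32000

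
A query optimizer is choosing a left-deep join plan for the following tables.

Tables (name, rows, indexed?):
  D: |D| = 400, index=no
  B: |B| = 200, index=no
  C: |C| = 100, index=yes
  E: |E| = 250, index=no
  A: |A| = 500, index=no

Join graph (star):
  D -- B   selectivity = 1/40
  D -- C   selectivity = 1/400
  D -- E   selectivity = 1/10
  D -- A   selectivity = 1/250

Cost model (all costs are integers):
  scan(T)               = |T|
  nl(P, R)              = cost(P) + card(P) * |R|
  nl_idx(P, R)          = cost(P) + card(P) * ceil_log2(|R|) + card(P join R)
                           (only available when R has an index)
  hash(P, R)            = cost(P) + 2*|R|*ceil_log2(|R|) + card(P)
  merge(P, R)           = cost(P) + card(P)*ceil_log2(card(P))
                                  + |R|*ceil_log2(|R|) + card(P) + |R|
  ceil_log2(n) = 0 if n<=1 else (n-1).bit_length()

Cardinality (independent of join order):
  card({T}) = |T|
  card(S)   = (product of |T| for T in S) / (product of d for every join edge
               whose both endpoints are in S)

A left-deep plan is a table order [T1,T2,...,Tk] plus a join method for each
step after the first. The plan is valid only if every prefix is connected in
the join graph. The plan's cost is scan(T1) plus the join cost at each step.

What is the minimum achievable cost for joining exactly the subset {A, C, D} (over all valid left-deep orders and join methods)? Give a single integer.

8000

Selinger DP over subsets of {A,C,D}:
  {D}: scan cost=400, card=400
  {C}: scan cost=100, card=100
  {A}: scan cost=500, card=500
  {CD}: card=100; try (C,hash)→2200, (C,nl_idx)→3300, (D,merge)→4900, (C,merge)→5200, (D,hash)→7400, (D,nl)→40100 …(+1); best=2200 via (C,hash)
  {AD}: card=800; try (D,hash)→8200, (A,merge)→9400, (D,merge)→9500, (A,hash)→9800, (A,nl)→200400, (D,nl)→200500; best=8200 via (D,hash)
  {ACD}: card=200; try (A,merge)→8000, (C,hash)→10400, (A,hash)→11300, (C,nl_idx)→14000, (C,merge)→17800, (A,nl)→52200 …(+1); best=8000 via (A,merge)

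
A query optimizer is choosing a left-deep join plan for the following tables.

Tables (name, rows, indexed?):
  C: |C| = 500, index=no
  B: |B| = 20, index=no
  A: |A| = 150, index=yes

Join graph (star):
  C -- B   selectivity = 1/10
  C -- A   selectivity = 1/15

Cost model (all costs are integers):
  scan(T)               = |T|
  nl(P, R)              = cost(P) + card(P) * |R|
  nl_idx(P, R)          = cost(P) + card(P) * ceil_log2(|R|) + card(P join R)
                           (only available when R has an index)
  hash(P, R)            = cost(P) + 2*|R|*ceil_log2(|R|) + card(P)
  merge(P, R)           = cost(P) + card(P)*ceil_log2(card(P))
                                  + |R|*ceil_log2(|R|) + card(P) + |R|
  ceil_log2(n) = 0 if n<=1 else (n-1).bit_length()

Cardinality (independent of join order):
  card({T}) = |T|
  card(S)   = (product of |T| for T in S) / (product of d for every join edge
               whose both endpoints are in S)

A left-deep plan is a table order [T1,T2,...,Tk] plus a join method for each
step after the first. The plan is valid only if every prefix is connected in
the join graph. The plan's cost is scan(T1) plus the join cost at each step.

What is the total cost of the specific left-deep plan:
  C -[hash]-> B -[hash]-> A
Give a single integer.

step 1: scan C: cost=500, card=500
step 2: join B via hash
    card(P join B) = 500*20/(10) = 1000
    cost = 500 + 2*20*5 + 500 = 1200
step 3: join A via hash
    card(P join A) = 1000*150/(15) = 10000
    cost = 1200 + 2*150*8 + 1000 = 4600

4600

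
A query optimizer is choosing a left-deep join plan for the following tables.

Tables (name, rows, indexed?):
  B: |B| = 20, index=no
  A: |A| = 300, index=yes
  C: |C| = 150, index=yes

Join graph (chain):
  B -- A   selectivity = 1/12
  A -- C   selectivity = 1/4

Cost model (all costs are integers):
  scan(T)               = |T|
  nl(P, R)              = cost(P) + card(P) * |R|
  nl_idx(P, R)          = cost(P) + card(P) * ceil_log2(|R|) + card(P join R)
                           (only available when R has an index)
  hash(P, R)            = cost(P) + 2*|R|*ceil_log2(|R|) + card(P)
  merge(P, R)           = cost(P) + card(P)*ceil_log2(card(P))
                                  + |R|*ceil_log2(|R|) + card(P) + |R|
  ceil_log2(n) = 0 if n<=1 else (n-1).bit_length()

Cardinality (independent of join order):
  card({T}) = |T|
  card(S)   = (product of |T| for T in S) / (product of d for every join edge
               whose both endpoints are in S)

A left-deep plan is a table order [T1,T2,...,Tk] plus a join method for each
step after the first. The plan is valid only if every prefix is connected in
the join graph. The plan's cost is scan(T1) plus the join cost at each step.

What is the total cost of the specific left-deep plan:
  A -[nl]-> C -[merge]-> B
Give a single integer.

214170

step 1: scan A: cost=300, card=300
step 2: join C via nl
    card(P join C) = 300*150/(4) = 11250
    cost = 300 + 300*150 = 45300
step 3: join B via merge
    card(P join B) = 11250*20/(12) = 18750
    cost = 45300 + 11250*14 + 20*5 + 11250 + 20 = 214170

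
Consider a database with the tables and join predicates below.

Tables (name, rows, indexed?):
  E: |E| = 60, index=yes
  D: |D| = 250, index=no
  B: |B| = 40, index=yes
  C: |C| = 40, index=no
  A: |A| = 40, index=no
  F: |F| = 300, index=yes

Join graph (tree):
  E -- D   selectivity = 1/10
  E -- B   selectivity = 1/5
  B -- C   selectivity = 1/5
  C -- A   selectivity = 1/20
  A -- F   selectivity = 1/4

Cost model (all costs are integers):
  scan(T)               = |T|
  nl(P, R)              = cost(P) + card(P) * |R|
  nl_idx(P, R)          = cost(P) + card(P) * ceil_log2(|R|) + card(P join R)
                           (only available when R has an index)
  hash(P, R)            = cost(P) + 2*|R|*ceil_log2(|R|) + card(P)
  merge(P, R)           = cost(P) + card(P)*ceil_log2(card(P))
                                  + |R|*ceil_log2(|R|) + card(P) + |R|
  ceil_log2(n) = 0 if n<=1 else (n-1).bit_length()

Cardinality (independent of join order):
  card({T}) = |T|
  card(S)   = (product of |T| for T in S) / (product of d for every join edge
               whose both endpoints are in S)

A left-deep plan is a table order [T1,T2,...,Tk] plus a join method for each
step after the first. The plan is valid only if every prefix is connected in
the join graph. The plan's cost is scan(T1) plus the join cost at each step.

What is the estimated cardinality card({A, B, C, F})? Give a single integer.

48000

Tables in S: A(40), B(40), C(40), F(300)
Edges inside S: B-C(d=5), C-A(d=20), A-F(d=4)
numerator = 40 * 40 * 40 * 300 = 19200000
denominator = 5 * 20 * 4 = 400
card(S) = 19200000 / 400 = 48000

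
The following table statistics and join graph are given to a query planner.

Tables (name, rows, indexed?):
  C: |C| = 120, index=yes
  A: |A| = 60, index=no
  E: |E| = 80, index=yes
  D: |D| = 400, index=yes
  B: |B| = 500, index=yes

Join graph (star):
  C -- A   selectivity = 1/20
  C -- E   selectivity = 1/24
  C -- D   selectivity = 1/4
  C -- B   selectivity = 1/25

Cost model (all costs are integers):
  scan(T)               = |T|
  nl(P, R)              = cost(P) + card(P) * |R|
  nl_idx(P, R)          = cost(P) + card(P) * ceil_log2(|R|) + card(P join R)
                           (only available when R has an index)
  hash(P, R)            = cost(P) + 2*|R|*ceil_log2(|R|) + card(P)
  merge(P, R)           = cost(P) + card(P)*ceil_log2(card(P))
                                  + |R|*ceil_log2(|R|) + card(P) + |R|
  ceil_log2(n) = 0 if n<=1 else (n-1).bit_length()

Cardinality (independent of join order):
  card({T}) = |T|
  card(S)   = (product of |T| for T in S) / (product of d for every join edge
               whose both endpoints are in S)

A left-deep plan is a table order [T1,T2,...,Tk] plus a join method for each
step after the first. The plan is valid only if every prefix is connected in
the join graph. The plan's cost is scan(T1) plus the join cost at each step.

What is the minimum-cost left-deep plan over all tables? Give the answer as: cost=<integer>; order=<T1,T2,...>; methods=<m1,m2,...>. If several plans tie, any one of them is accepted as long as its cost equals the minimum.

cost=43560; order=E,C,A,B,D; methods=nl_idx,hash,hash,hash

Selinger DP (subsets sized 1..n):
  {C}: scan cost=120, card=120
  {A}: scan cost=60, card=60
  {E}: scan cost=80, card=80
  {D}: scan cost=400, card=400
  {B}: scan cost=500, card=500
  {AC}: card=360; try (C,nl_idx)→840, (A,hash)→960, (C,merge)→1440, (A,merge)→1500, (C,hash)→1800, (C,nl)→7260 …(+1); best=840 via (C,nl_idx)
  {CE}: card=400; try (C,nl_idx)→1040, (E,hash)→1360, (E,nl_idx)→1360, (C,merge)→1680, (E,merge)→1720, (C,hash)→1840 …(+2); best=1040 via (C,nl_idx)
  {CD}: card=12000; try (C,hash)→2480, (D,merge)→5080, (C,merge)→5360, (D,hash)→7440, (D,nl_idx)→13200, (C,nl_idx)→15200 …(+2); best=2480 via (C,hash)
  {BC}: card=2400; try (C,hash)→2680, (B,nl_idx)→3600, (B,merge)→6080, (C,nl_idx)→6400, (C,merge)→6460, (B,hash)→9240 …(+2); best=2680 via (C,hash)
  {ACE}: card=1200; try (A,hash)→2160, (E,hash)→2320, (E,nl_idx)→4560, (E,merge)→5080, (A,merge)→5460, (A,nl)→25040 …(+1); best=2160 via (A,hash)
  {ACD}: card=36000; try (D,hash)→8400, (D,merge)→8440, (A,hash)→15200, (D,nl_idx)→40080, (D,nl)→144840, (A,merge)→182900 …(+1); best=8400 via (D,hash)
  {ABC}: card=7200; try (A,hash)→5800, (B,merge)→9440, (B,hash)→10200, (B,nl_idx)→11280, (A,merge)→34300, (A,nl)→146680 …(+1); best=5800 via (A,hash)
  {CDE}: card=40000; try (D,hash)→8640, (D,merge)→9040, (E,hash)→15600, (D,nl_idx)→44640, (E,nl_idx)→126480, (D,nl)→161040 …(+2); best=8640 via (D,hash)
  {BCE}: card=8000; try (E,hash)→6200, (B,merge)→10040, (B,hash)→10440, (B,nl_idx)→12640, (E,nl_idx)→27480, (E,merge)→34520 …(+2); best=6200 via (E,hash)
  {BCD}: card=240000; try (D,hash)→12280, (B,hash)→23480, (D,merge)→37880, (B,merge)→187480, (D,nl_idx)→264280, (B,nl_idx)→350480 …(+2); best=12280 via (D,hash)
  {ACDE}: card=120000; try (D,hash)→10560, (D,merge)→20560, (E,hash)→45520, (A,hash)→49360, (D,nl_idx)→132960, (E,nl_idx)→380400 …(+5); best=10560 via (D,hash)
  {ABCE}: card=24000; try (B,hash)→12360, (E,hash)→14120, (A,hash)→14920, (B,merge)→21560, (B,nl_idx)→36960, (E,nl_idx)→80200 …(+5); best=12360 via (B,hash)
  {ABCD}: card=720000; try (D,hash)→20200, (B,hash)→53400, (D,merge)→110600, (A,hash)→253000, (B,merge)→625400, (D,nl_idx)→790600 …(+5); best=20200 via (D,hash)
  {BCDE}: card=800000; try (D,hash)→21400, (B,hash)→57640, (D,merge)→122200, (E,hash)→253400, (B,merge)→693640, (D,nl_idx)→878200 …(+6); best=21400 via (D,hash)
  {ABCDE}: card=2400000; try (D,hash)→43560, (B,hash)→139560, (D,merge)→400360, (E,hash)→741320, (A,hash)→822120, (B,merge)→2175560 …(+9); best=43560 via (D,hash)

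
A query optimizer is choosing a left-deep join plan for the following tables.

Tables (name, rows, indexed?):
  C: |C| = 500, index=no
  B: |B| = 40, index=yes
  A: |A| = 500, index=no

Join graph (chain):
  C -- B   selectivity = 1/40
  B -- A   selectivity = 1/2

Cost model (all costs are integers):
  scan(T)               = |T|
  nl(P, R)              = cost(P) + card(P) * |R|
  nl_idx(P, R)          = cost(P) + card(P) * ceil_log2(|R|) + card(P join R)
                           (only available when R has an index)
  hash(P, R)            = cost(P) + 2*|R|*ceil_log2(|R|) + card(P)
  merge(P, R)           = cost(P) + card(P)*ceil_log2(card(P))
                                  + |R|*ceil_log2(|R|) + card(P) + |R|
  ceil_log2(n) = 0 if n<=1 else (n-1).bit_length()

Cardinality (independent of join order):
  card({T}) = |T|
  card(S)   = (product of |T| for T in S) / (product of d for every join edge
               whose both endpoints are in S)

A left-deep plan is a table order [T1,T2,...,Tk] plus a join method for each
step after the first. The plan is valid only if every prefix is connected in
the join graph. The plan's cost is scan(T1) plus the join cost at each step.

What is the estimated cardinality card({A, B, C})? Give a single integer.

Tables in S: A(500), B(40), C(500)
Edges inside S: C-B(d=40), B-A(d=2)
numerator = 500 * 40 * 500 = 10000000
denominator = 40 * 2 = 80
card(S) = 10000000 / 80 = 125000

125000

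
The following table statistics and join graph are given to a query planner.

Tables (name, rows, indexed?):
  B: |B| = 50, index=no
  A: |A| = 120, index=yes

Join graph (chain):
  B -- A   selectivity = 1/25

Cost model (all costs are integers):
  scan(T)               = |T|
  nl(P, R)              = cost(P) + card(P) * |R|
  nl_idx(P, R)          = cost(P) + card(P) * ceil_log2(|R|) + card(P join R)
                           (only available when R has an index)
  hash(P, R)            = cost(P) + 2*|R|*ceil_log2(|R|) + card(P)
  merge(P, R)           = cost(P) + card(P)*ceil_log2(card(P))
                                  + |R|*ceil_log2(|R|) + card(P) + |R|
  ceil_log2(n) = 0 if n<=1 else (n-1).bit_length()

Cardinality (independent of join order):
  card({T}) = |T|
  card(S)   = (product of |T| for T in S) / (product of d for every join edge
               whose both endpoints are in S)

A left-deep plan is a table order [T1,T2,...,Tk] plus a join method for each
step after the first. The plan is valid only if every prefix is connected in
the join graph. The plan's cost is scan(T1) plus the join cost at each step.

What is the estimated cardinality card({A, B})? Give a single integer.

240

Tables in S: A(120), B(50)
Edges inside S: B-A(d=25)
numerator = 120 * 50 = 6000
denominator = 25 = 25
card(S) = 6000 / 25 = 240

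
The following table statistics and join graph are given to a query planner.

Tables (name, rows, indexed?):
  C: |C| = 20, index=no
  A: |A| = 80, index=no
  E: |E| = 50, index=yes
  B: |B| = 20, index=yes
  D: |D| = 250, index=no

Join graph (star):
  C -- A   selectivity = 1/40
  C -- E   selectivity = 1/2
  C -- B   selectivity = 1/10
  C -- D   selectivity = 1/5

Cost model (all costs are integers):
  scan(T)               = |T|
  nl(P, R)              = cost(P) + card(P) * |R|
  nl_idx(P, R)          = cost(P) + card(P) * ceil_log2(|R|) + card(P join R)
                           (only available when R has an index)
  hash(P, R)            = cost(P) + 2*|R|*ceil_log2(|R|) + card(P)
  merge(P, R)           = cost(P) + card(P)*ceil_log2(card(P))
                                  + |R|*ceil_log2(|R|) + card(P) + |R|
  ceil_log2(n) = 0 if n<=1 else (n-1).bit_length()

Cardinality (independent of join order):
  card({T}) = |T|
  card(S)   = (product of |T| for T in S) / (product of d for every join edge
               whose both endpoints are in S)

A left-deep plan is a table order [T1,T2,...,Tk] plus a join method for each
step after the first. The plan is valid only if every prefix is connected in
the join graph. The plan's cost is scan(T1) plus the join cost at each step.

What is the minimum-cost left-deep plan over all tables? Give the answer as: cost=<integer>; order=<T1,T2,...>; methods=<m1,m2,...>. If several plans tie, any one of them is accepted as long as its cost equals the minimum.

Selinger DP (subsets sized 1..n):
  {C}: scan cost=20, card=20
  {A}: scan cost=80, card=80
  {E}: scan cost=50, card=50
  {B}: scan cost=20, card=20
  {D}: scan cost=250, card=250
  {AC}: card=40; try (C,hash)→360, (A,merge)→780, (C,merge)→840, (A,hash)→1160, (A,nl)→1620, (C,nl)→1680; best=360 via (C,hash)
  {CE}: card=500; try (C,hash)→300, (E,merge)→490, (C,merge)→520, (E,hash)→640, (E,nl_idx)→640, (E,nl)→1020 …(+1); best=300 via (C,hash)
  {BC}: card=40; try (B,nl_idx)→160, (C,hash)→240, (B,hash)→240, (C,merge)→260, (B,merge)→260, (C,nl)→420 …(+1); best=160 via (B,nl_idx)
  {CD}: card=1000; try (C,hash)→700, (D,merge)→2390, (C,merge)→2620, (D,hash)→4040, (D,nl)→5020, (C,nl)→5250; best=700 via (C,hash)
  {ACE}: card=1000; try (E,merge)→990, (E,hash)→1000, (E,nl_idx)→1600, (A,hash)→1920, (E,nl)→2360, (A,merge)→5940 …(+1); best=990 via (E,merge)
  {ABC}: card=80; try (B,hash)→600, (B,nl_idx)→640, (B,merge)→760, (A,merge)→1080, (B,nl)→1160, (A,hash)→1320 …(+1); best=600 via (B,hash)
  {ACD}: card=2000; try (A,hash)→2820, (D,merge)→2890, (D,hash)→4400, (D,nl)→10360, (A,merge)→12340, (A,nl)→80700; best=2820 via (A,hash)
  {BCE}: card=1000; try (E,merge)→790, (E,hash)→800, (B,hash)→1000, (E,nl_idx)→1400, (E,nl)→2160, (B,nl_idx)→3800 …(+2); best=790 via (E,merge)
  {CDE}: card=25000; try (E,hash)→2300, (D,hash)→4800, (D,merge)→7550, (E,merge)→12050, (E,nl_idx)→31700, (E,nl)→50700 …(+1); best=2300 via (E,hash)
  {BCD}: card=2000; try (B,hash)→1900, (D,merge)→2690, (D,hash)→4200, (B,nl_idx)→7700, (D,nl)→10160, (B,merge)→11820 …(+1); best=1900 via (B,hash)
  {ABCE}: card=2000; try (E,hash)→1280, (E,merge)→1590, (B,hash)→2190, (A,hash)→2910, (E,nl_idx)→3080, (E,nl)→4600 …(+5); best=1280 via (E,hash)
  {ACDE}: card=50000; try (E,hash)→5420, (D,hash)→5990, (D,merge)→14240, (E,merge)→27170, (A,hash)→28420, (E,nl_idx)→64820 …(+4); best=5420 via (E,hash)
  {ABCD}: card=4000; try (D,merge)→3490, (D,hash)→4680, (B,hash)→5020, (A,hash)→5020, (B,nl_idx)→16820, (D,nl)→20600 …(+4); best=3490 via (D,merge)
  {BCDE}: card=50000; try (E,hash)→4500, (D,hash)→5790, (D,merge)→14040, (E,merge)→26250, (B,hash)→27500, (E,nl_idx)→63900 …(+5); best=4500 via (E,hash)
  {ABCDE}: card=100000; try (D,hash)→7280, (E,hash)→8090, (D,merge)→27530, (B,hash)→55620, (A,hash)→55620, (E,merge)→55840 …(+8); best=7280 via (D,hash)

cost=7280; order=A,C,B,E,D; methods=hash,hash,hash,hash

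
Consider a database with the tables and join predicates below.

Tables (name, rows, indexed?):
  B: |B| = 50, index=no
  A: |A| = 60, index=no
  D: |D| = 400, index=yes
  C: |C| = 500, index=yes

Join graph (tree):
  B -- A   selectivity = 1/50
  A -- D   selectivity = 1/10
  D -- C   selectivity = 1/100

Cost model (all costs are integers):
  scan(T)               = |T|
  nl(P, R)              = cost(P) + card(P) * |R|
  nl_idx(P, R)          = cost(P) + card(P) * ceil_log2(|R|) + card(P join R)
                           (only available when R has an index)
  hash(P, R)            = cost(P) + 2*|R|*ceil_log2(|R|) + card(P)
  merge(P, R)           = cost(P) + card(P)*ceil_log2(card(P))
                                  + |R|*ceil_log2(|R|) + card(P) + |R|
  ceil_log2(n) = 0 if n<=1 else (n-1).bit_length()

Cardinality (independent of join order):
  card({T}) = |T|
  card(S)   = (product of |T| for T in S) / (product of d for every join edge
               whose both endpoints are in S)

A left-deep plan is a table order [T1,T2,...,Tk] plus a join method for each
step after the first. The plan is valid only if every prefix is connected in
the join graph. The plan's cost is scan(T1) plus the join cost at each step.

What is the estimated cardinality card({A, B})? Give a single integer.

60

Tables in S: A(60), B(50)
Edges inside S: B-A(d=50)
numerator = 60 * 50 = 3000
denominator = 50 = 50
card(S) = 3000 / 50 = 60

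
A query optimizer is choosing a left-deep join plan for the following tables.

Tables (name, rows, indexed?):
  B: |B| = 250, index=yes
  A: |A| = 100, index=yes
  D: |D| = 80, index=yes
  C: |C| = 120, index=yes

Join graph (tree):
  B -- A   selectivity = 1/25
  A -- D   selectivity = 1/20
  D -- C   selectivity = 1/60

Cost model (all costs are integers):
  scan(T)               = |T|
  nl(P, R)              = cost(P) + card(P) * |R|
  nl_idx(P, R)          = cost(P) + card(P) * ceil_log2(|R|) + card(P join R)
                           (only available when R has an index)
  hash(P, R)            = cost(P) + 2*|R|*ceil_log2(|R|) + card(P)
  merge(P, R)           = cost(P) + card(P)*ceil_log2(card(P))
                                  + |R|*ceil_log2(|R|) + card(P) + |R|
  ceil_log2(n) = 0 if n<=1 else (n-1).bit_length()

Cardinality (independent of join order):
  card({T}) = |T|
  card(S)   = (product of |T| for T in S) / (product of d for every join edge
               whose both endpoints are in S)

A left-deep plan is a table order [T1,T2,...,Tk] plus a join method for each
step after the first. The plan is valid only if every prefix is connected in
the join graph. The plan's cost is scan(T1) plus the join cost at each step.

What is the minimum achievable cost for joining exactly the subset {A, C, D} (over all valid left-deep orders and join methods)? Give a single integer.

2360

Selinger DP over subsets of {A,C,D}:
  {A}: scan cost=100, card=100
  {D}: scan cost=80, card=80
  {C}: scan cost=120, card=120
  {AD}: card=400; try (A,nl_idx)→1040, (D,nl_idx)→1200, (D,hash)→1320, (A,merge)→1520, (D,merge)→1540, (A,hash)→1560 …(+2); best=1040 via (A,nl_idx)
  {CD}: card=160; try (C,nl_idx)→800, (D,nl_idx)→1120, (D,hash)→1360, (C,merge)→1680, (D,merge)→1720, (C,hash)→1840 …(+2); best=800 via (C,nl_idx)
  {ACD}: card=800; try (A,hash)→2360, (A,nl_idx)→2720, (A,merge)→3040, (C,hash)→3120, (C,nl_idx)→4640, (C,merge)→6000 …(+2); best=2360 via (A,hash)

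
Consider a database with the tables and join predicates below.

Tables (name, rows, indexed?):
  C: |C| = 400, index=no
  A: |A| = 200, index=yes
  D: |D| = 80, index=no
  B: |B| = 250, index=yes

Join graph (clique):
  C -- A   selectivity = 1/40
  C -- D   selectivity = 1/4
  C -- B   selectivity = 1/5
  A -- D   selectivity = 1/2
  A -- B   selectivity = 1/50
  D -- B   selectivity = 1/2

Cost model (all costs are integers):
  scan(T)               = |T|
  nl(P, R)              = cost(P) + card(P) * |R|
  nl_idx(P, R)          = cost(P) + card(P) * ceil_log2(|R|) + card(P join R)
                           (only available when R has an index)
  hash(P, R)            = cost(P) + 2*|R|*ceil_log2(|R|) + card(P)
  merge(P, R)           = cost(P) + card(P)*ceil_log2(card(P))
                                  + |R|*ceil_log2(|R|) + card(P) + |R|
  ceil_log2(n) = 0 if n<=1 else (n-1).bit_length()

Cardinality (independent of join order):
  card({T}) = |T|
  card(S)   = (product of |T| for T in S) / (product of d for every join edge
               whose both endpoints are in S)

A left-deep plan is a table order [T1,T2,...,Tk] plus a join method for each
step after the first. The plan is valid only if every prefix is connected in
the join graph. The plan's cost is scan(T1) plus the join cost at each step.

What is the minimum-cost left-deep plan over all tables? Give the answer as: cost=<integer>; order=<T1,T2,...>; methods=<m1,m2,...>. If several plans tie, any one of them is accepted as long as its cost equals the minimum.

cost=13120; order=C,A,B,D; methods=hash,hash,hash

Selinger DP (subsets sized 1..n):
  {C}: scan cost=400, card=400
  {A}: scan cost=200, card=200
  {D}: scan cost=80, card=80
  {B}: scan cost=250, card=250
  {AC}: card=2000; try (A,hash)→4000, (A,nl_idx)→5600, (C,merge)→6000, (A,merge)→6200, (C,hash)→7600, (C,nl)→80200 …(+1); best=4000 via (A,hash)
  {CD}: card=8000; try (D,hash)→1920, (C,merge)→4720, (D,merge)→5040, (C,hash)→7360, (C,nl)→32080, (D,nl)→32400; best=1920 via (D,hash)
  {BC}: card=20000; try (B,hash)→4800, (C,merge)→6500, (B,merge)→6650, (C,hash)→7700, (B,nl_idx)→23600, (C,nl)→100250 …(+1); best=4800 via (B,hash)
  {AD}: card=8000; try (D,hash)→1520, (A,merge)→2520, (D,merge)→2640, (A,hash)→3360, (A,nl_idx)→8720, (A,nl)→16080 …(+1); best=1520 via (D,hash)
  {AB}: card=1000; try (B,nl_idx)→2800, (A,nl_idx)→3250, (A,hash)→3700, (B,merge)→4250, (A,merge)→4300, (B,hash)→4400 …(+2); best=2800 via (B,nl_idx)
  {BD}: card=10000; try (D,hash)→1620, (B,merge)→2970, (D,merge)→3140, (B,hash)→4160, (B,nl_idx)→10720, (B,nl)→20080 …(+1); best=1620 via (D,hash)
  {ACD}: card=20000; try (D,hash)→7120, (A,hash)→13120, (C,hash)→16720, (D,merge)→28640, (A,nl_idx)→85920, (A,merge)→115720 …(+4); best=7120 via (D,hash)
  {ABC}: card=2000; try (B,hash)→10000, (C,hash)→11000, (C,merge)→17800, (B,nl_idx)→22000, (A,hash)→28000, (B,merge)→30250 …(+5); best=10000 via (B,hash)
  {BCD}: card=200000; try (B,hash)→13920, (C,hash)→18820, (D,hash)→25920, (B,merge)→116170, (C,merge)→155620, (B,nl_idx)→265920 …(+4); best=13920 via (B,hash)
  {ABD}: card=20000; try (D,hash)→4920, (B,hash)→13520, (D,merge)→14440, (A,hash)→14820, (D,nl)→82800, (B,nl_idx)→85520 …(+5); best=4920 via (D,hash)
  {ABCD}: card=10000; try (D,hash)→13120, (B,hash)→31120, (C,hash)→32120, (D,merge)→34640, (D,nl)→170000, (B,nl_idx)→177120 …(+8); best=13120 via (D,hash)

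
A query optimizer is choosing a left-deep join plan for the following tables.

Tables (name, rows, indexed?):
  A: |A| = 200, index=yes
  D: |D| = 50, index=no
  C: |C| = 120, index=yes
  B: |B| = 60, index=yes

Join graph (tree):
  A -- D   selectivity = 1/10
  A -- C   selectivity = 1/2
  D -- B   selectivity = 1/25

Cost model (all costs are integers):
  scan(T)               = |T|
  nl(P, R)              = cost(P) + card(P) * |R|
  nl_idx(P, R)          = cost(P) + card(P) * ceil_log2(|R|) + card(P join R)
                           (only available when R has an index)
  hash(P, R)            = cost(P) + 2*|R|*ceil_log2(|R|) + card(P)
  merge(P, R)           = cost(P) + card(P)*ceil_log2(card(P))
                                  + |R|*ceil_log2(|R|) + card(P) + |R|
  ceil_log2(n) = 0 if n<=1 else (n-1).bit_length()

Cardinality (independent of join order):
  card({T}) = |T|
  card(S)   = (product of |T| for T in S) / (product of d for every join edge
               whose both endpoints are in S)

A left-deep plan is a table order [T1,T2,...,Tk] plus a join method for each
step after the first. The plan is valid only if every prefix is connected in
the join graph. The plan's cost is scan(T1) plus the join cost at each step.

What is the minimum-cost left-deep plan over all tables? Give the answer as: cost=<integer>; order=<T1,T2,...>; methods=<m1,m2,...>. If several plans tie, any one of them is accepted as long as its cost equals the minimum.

Selinger DP (subsets sized 1..n):
  {A}: scan cost=200, card=200
  {D}: scan cost=50, card=50
  {C}: scan cost=120, card=120
  {B}: scan cost=60, card=60
  {AD}: card=1000; try (D,hash)→1000, (A,nl_idx)→1450, (A,merge)→2200, (D,merge)→2350, (A,hash)→3300, (A,nl)→10050 …(+1); best=1000 via (D,hash)
  {AC}: card=12000; try (C,hash)→2080, (A,merge)→2880, (C,merge)→2960, (A,hash)→3440, (A,nl_idx)→13080, (C,nl_idx)→13600 …(+2); best=2080 via (C,hash)
  {BD}: card=120; try (B,nl_idx)→470, (D,hash)→720, (B,hash)→820, (B,merge)→820, (D,merge)→830, (B,nl)→3050 …(+1); best=470 via (B,nl_idx)
  {ACD}: card=60000; try (C,hash)→3680, (C,merge)→12960, (D,hash)→14680, (C,nl_idx)→68000, (C,nl)→121000, (D,merge)→182430 …(+1); best=3680 via (C,hash)
  {ABD}: card=2400; try (B,hash)→2720, (A,merge)→3230, (A,hash)→3790, (A,nl_idx)→3830, (B,nl_idx)→9400, (B,merge)→12420 …(+2); best=2720 via (B,hash)
  {ABCD}: card=144000; try (C,hash)→6800, (C,merge)→34880, (B,hash)→64400, (C,nl_idx)→163520, (C,nl)→290720, (B,nl_idx)→507680 …(+2); best=6800 via (C,hash)

cost=6800; order=A,D,B,C; methods=hash,hash,hash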